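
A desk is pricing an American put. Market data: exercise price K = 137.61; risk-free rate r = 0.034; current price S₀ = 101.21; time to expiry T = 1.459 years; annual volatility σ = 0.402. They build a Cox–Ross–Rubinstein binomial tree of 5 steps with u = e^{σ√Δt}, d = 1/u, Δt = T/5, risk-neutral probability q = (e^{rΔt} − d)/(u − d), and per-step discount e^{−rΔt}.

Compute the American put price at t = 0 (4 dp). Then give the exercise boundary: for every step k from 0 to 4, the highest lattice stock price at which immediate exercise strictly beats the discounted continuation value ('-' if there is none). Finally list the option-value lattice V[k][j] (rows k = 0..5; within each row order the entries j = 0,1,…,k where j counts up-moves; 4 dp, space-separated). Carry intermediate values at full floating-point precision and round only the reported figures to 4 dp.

Δt=0.29180  u=1.24254  d=0.80481  q=0.46870  discount=0.99013
step 5 (expiry): payoffs max(K−S,0) = 103.4374 84.8510 56.1556 11.8529 0.0000 0.0000
step 4: (k=4,j=0): S=42.4607, (K−S)⁺=95.1493, hold=93.7908 ⇒ V=95.1493 exercise | (k=4,j=1): S=65.5549, (K−S)⁺=72.0551, hold=70.6965 ⇒ V=72.0551 exercise | (k=4,j=2): S=101.2100, (K−S)⁺=36.4000, hold=35.0415 ⇒ V=36.4000 exercise | (k=4,j=3): S=156.2577, (K−S)⁺=0.0000, hold=6.2353 ⇒ V=6.2353 continue | (k=4,j=4): S=241.2455, (K−S)⁺=0.0000, hold=0.0000 ⇒ V=0.0000 continue  boundary S*=101.2100
step 3: (k=3,j=0): S=52.7590, (K−S)⁺=84.8510, hold=83.4925 ⇒ V=84.8510 exercise | (k=3,j=1): S=81.4544, (K−S)⁺=56.1556, hold=54.7971 ⇒ V=56.1556 exercise | (k=3,j=2): S=125.7571, (K−S)⁺=11.8529, hold=22.0420 ⇒ V=22.0420 continue | (k=3,j=3): S=194.1558, (K−S)⁺=0.0000, hold=3.2801 ⇒ V=3.2801 continue  boundary S*=81.4544
step 2: (k=2,j=0): S=65.5549, (K−S)⁺=72.0551, hold=70.6965 ⇒ V=72.0551 exercise | (k=2,j=1): S=101.2100, (K−S)⁺=36.4000, hold=39.7700 ⇒ V=39.7700 continue | (k=2,j=2): S=156.2577, (K−S)⁺=0.0000, hold=13.1175 ⇒ V=13.1175 continue  boundary S*=65.5549
step 1: (k=1,j=0): S=81.4544, (K−S)⁺=56.1556, hold=56.3610 ⇒ V=56.3610 continue | (k=1,j=1): S=125.7571, (K−S)⁺=11.8529, hold=27.0086 ⇒ V=27.0086 continue  boundary S*=-
step 0: (k=0,j=0): S=101.2100, (K−S)⁺=36.4000, hold=42.1829 ⇒ V=42.1829 continue  boundary S*=-

price = 42.1829
boundary = - - 65.5549 81.4544 101.2100
tree:
42.1829
56.3610 27.0086
72.0551 39.7700 13.1175
84.8510 56.1556 22.0420 3.2801
95.1493 72.0551 36.4000 6.2353 0.0000
103.4374 84.8510 56.1556 11.8529 0.0000 0.0000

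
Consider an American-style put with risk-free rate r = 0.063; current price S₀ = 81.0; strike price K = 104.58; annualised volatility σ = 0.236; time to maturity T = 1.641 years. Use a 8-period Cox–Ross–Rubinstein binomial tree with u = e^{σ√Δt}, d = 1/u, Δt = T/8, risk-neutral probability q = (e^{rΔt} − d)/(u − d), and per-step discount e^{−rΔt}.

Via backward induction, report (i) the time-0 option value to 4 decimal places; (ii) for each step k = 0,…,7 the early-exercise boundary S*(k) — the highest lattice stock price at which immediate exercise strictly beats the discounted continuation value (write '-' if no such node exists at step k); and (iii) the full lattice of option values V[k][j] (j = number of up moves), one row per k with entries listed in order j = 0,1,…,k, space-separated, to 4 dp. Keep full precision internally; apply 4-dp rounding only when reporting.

params: Δt=0.20513 u=1.11281 d=0.89863 q=0.53403 e^(-rΔt)=0.98716
t_8 payoffs: 70.1351 61.9255 51.7592 39.1699 23.5800 4.2744 0.0000 0.0000 0.0000
t_7: node(7,0) S=38.3305 payoff=66.2495 vs cont=64.9067 → 66.2495 [stop]  node(7,1) S=47.4662 payoff=57.1138 vs cont=55.7710 → 57.1138 [stop]  node(7,2) S=58.7794 payoff=45.8006 vs cont=44.4579 → 45.8006 [stop]  node(7,3) S=72.7889 payoff=31.7911 vs cont=30.4484 → 31.7911 [stop]  node(7,4) S=90.1374 payoff=14.4426 vs cont=13.0998 → 14.4426 [stop]  node(7,5) S=111.6208 payoff=0.0000 vs cont=1.9662 → 1.9662 [wait]  node(7,6) S=138.2246 payoff=0.0000 vs cont=0.0000 → 0.0000 [wait]  node(7,7) S=171.1691 payoff=0.0000 vs cont=0.0000 → 0.0000 [wait]  ⇒ S*(7)=90.1374
t_6: node(6,0) S=42.6545 payoff=61.9255 vs cont=60.5827 → 61.9255 [stop]  node(6,1) S=52.8208 payoff=51.7592 vs cont=50.4164 → 51.7592 [stop]  node(6,2) S=65.4101 payoff=39.1699 vs cont=37.8271 → 39.1699 [stop]  node(6,3) S=81.0000 payoff=23.5800 vs cont=22.2372 → 23.5800 [stop]  node(6,4) S=100.3056 payoff=4.2744 vs cont=7.6799 → 7.6799 [wait]  node(6,5) S=124.2125 payoff=0.0000 vs cont=0.9044 → 0.9044 [wait]  node(6,6) S=153.8173 payoff=0.0000 vs cont=0.0000 → 0.0000 [wait]  ⇒ S*(6)=81.0000
t_5: node(5,0) S=47.4662 payoff=57.1138 vs cont=55.7710 → 57.1138 [stop]  node(5,1) S=58.7794 payoff=45.8006 vs cont=44.4579 → 45.8006 [stop]  node(5,2) S=72.7889 payoff=31.7911 vs cont=30.4484 → 31.7911 [stop]  node(5,3) S=90.1374 payoff=14.4426 vs cont=14.8951 → 14.8951 [wait]  node(5,4) S=111.6208 payoff=0.0000 vs cont=4.0094 → 4.0094 [wait]  node(5,5) S=138.2246 payoff=0.0000 vs cont=0.4160 → 0.4160 [wait]  ⇒ S*(5)=72.7889
t_4: node(4,0) S=52.8208 payoff=51.7592 vs cont=50.4164 → 51.7592 [stop]  node(4,1) S=65.4101 payoff=39.1699 vs cont=37.8271 → 39.1699 [stop]  node(4,2) S=81.0000 payoff=23.5800 vs cont=22.4758 → 23.5800 [stop]  node(4,3) S=100.3056 payoff=4.2744 vs cont=8.9652 → 8.9652 [wait]  node(4,4) S=124.2125 payoff=0.0000 vs cont=2.0636 → 2.0636 [wait]  ⇒ S*(4)=81.0000
t_3: node(3,0) S=58.7794 payoff=45.8006 vs cont=44.4579 → 45.8006 [stop]  node(3,1) S=72.7889 payoff=31.7911 vs cont=30.4484 → 31.7911 [stop]  node(3,2) S=90.1374 payoff=14.4426 vs cont=15.5727 → 15.5727 [wait]  node(3,3) S=111.6208 payoff=0.0000 vs cont=5.2117 → 5.2117 [wait]  ⇒ S*(3)=72.7889
t_2: node(2,0) S=65.4101 payoff=39.1699 vs cont=37.8271 → 39.1699 [stop]  node(2,1) S=81.0000 payoff=23.5800 vs cont=22.8330 → 23.5800 [stop]  node(2,2) S=100.3056 payoff=4.2744 vs cont=9.9107 → 9.9107 [wait]  ⇒ S*(2)=81.0000
t_1: node(1,0) S=72.7889 payoff=31.7911 vs cont=30.4484 → 31.7911 [stop]  node(1,1) S=90.1374 payoff=14.4426 vs cont=16.0711 → 16.0711 [wait]  ⇒ S*(1)=72.7889
t_0: node(0,0) S=81.0000 payoff=23.5800 vs cont=23.0957 → 23.5800 [stop]  ⇒ S*(0)=81.0000

price = 23.5800
boundary = 81.0000 72.7889 81.0000 72.7889 81.0000 72.7889 81.0000 90.1374
tree:
23.5800
31.7911 16.0711
39.1699 23.5800 9.9107
45.8006 31.7911 15.5727 5.2117
51.7592 39.1699 23.5800 8.9652 2.0636
57.1138 45.8006 31.7911 14.8951 4.0094 0.4160
61.9255 51.7592 39.1699 23.5800 7.6799 0.9044 0.0000
66.2495 57.1138 45.8006 31.7911 14.4426 1.9662 0.0000 0.0000
70.1351 61.9255 51.7592 39.1699 23.5800 4.2744 0.0000 0.0000 0.0000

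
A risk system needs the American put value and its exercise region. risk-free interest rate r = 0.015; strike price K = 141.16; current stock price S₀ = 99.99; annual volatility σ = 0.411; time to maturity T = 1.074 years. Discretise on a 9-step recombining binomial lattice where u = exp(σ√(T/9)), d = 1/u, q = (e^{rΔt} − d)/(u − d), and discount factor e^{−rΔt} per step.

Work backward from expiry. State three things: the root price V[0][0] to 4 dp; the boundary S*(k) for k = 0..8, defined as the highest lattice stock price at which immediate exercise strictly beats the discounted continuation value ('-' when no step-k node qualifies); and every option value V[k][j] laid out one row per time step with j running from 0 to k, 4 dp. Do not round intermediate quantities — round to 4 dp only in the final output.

Δt=0.11933, u=1.15255, d=0.86764, q=0.47085, disc=e^(-rΔt)=0.99821
k=9 terminal: V=max(K-S,0) → 113.2980 104.1488 91.9952 75.8507 54.4047 25.9163 0.0000 0.0000 0.0000 0.0000
k=8: j=0 S=32.1124 intr=109.0476 cont=108.7952 V=109.0476[EX]; j=1 S=42.6573 intr=98.5027 cont=98.2502 V=98.5027[EX]; j=2 S=56.6650 intr=84.4950 cont=84.2426 V=84.4950[EX]; j=3 S=75.2724 intr=65.8876 cont=65.6352 V=65.8876[EX]; j=4 S=99.9900 intr=41.1700 cont=40.9175 V=41.1700[EX]; j=5 S=132.8243 intr=8.3357 cont=13.6890 V=13.6890[hold]; j=6 S=176.4406 intr=0.0000 cont=0.0000 V=0.0000[hold]; j=7 S=234.3795 intr=0.0000 cont=0.0000 V=0.0000[hold]; j=8 S=311.3440 intr=0.0000 cont=0.0000 V=0.0000[hold]  S*(8)=99.9900
k=7: j=0 S=37.0112 intr=104.1488 cont=103.8964 V=104.1488[EX]; j=1 S=49.1648 intr=91.9952 cont=91.7428 V=91.9952[EX]; j=2 S=65.3093 intr=75.8507 cont=75.5982 V=75.8507[EX]; j=3 S=86.7553 intr=54.4047 cont=54.1522 V=54.4047[EX]; j=4 S=115.2437 intr=25.9163 cont=28.1800 V=28.1800[hold]; j=5 S=153.0869 intr=0.0000 cont=7.2305 V=7.2305[hold]; j=6 S=203.3570 intr=0.0000 cont=0.0000 V=0.0000[hold]; j=7 S=270.1345 intr=0.0000 cont=0.0000 V=0.0000[hold]  S*(7)=86.7553
k=6: j=0 S=42.6573 intr=98.5027 cont=98.2502 V=98.5027[EX]; j=1 S=56.6650 intr=84.4950 cont=84.2426 V=84.4950[EX]; j=2 S=75.2724 intr=65.8876 cont=65.6352 V=65.8876[EX]; j=3 S=99.9900 intr=41.1700 cont=41.9815 V=41.9815[hold]; j=4 S=132.8243 intr=8.3357 cont=18.2831 V=18.2831[hold]; j=5 S=176.4406 intr=0.0000 cont=3.8192 V=3.8192[hold]; j=6 S=234.3795 intr=0.0000 cont=0.0000 V=0.0000[hold]  S*(6)=75.2724
k=5: j=0 S=49.1648 intr=91.9952 cont=91.7428 V=91.9952[EX]; j=1 S=65.3093 intr=75.8507 cont=75.5982 V=75.8507[EX]; j=2 S=86.7553 intr=54.4047 cont=54.5337 V=54.5337[hold]; j=3 S=115.2437 intr=25.9163 cont=30.7679 V=30.7679[hold]; j=4 S=153.0869 intr=0.0000 cont=11.4522 V=11.4522[hold]; j=5 S=203.3570 intr=0.0000 cont=2.0173 V=2.0173[hold]  S*(5)=65.3093
k=4: j=0 S=56.6650 intr=84.4950 cont=84.2426 V=84.4950[EX]; j=1 S=75.2724 intr=65.8876 cont=65.6958 V=65.8876[EX]; j=2 S=99.9900 intr=41.1700 cont=43.2660 V=43.2660[hold]; j=3 S=132.8243 intr=8.3357 cont=21.6343 V=21.6343[hold]; j=4 S=176.4406 intr=0.0000 cont=6.9972 V=6.9972[hold]  S*(4)=75.2724
k=3: j=0 S=65.3093 intr=75.8507 cont=75.5982 V=75.8507[EX]; j=1 S=86.7553 intr=54.4047 cont=55.1374 V=55.1374[hold]; j=2 S=115.2437 intr=25.9163 cont=33.0215 V=33.0215[hold]; j=3 S=153.0869 intr=0.0000 cont=14.7160 V=14.7160[hold]  S*(3)=65.3093
k=2: j=0 S=75.2724 intr=65.8876 cont=65.9795 V=65.9795[hold]; j=1 S=99.9900 intr=41.1700 cont=44.6440 V=44.6440[hold]; j=2 S=132.8243 intr=8.3357 cont=24.3587 V=24.3587[hold]  S*(2)=-
k=1: j=0 S=86.7553 intr=54.4047 cont=55.8336 V=55.8336[hold]; j=1 S=115.2437 intr=25.9163 cont=35.0298 V=35.0298[hold]  S*(1)=-
k=0: j=0 S=99.9900 intr=41.1700 cont=45.9558 V=45.9558[hold]  S*(0)=-

price = 45.9558
boundary = - - - 65.3093 75.2724 65.3093 75.2724 86.7553 99.9900
tree:
45.9558
55.8336 35.0298
65.9795 44.6440 24.3587
75.8507 55.1374 33.0215 14.7160
84.4950 65.8876 43.2660 21.6343 6.9972
91.9952 75.8507 54.5337 30.7679 11.4522 2.0173
98.5027 84.4950 65.8876 41.9815 18.2831 3.8192 0.0000
104.1488 91.9952 75.8507 54.4047 28.1800 7.2305 0.0000 0.0000
109.0476 98.5027 84.4950 65.8876 41.1700 13.6890 0.0000 0.0000 0.0000
113.2980 104.1488 91.9952 75.8507 54.4047 25.9163 0.0000 0.0000 0.0000 0.0000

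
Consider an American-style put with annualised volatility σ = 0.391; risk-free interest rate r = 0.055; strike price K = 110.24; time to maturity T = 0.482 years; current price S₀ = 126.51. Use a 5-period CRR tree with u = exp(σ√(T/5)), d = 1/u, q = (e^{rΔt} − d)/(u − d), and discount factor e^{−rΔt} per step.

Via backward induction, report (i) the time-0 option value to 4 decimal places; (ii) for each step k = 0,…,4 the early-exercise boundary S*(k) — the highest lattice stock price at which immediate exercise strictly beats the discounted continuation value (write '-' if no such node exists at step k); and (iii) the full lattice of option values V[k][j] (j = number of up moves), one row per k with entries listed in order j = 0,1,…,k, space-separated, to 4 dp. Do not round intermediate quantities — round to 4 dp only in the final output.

price = 5.0364
boundary = - - - 87.8934 77.8454
tree:
5.0364
8.5440 1.4624
14.0976 2.8914 0.0000
22.3466 5.7166 0.0000 0.0000
32.3946 11.3025 0.0000 0.0000 0.0000
41.2938 22.3466 0.0000 0.0000 0.0000 0.0000

Δt=0.09640  u=1.12908  d=0.88568  q=0.49153  discount=0.99471
step 5 (expiry): payoffs max(K−S,0) = 41.2938 22.3466 0.0000 0.0000 0.0000 0.0000
step 4: (k=4,j=0): S=77.8454, (K−S)⁺=32.3946, hold=31.8116 ⇒ V=32.3946 exercise | (k=4,j=1): S=99.2382, (K−S)⁺=11.0018, hold=11.3025 ⇒ V=11.3025 continue | (k=4,j=2): S=126.5100, (K−S)⁺=0.0000, hold=0.0000 ⇒ V=0.0000 continue | (k=4,j=3): S=161.2764, (K−S)⁺=0.0000, hold=0.0000 ⇒ V=0.0000 continue | (k=4,j=4): S=205.5969, (K−S)⁺=0.0000, hold=0.0000 ⇒ V=0.0000 continue  boundary S*=77.8454
step 3: (k=3,j=0): S=87.8934, (K−S)⁺=22.3466, hold=21.9108 ⇒ V=22.3466 exercise | (k=3,j=1): S=112.0474, (K−S)⁺=0.0000, hold=5.7166 ⇒ V=5.7166 continue | (k=3,j=2): S=142.8393, (K−S)⁺=0.0000, hold=0.0000 ⇒ V=0.0000 continue | (k=3,j=3): S=182.0932, (K−S)⁺=0.0000, hold=0.0000 ⇒ V=0.0000 continue  boundary S*=87.8934
step 2: (k=2,j=0): S=99.2382, (K−S)⁺=11.0018, hold=14.0976 ⇒ V=14.0976 continue | (k=2,j=1): S=126.5100, (K−S)⁺=0.0000, hold=2.8914 ⇒ V=2.8914 continue | (k=2,j=2): S=161.2764, (K−S)⁺=0.0000, hold=0.0000 ⇒ V=0.0000 continue  boundary S*=-
step 1: (k=1,j=0): S=112.0474, (K−S)⁺=0.0000, hold=8.5440 ⇒ V=8.5440 continue | (k=1,j=1): S=142.8393, (K−S)⁺=0.0000, hold=1.4624 ⇒ V=1.4624 continue  boundary S*=-
step 0: (k=0,j=0): S=126.5100, (K−S)⁺=0.0000, hold=5.0364 ⇒ V=5.0364 continue  boundary S*=-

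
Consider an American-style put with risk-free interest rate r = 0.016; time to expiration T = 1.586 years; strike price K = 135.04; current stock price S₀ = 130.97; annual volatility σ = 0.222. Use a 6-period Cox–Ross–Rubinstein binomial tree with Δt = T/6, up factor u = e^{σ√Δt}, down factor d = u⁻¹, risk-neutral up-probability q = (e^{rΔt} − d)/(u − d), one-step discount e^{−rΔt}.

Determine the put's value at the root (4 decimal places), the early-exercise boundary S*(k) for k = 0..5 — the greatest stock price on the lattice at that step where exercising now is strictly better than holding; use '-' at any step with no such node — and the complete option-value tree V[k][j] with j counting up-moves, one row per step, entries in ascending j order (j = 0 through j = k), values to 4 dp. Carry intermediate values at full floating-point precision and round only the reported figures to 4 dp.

price = 15.4346
boundary = - - - 92.9959 104.2397 116.8429
tree:
15.4346
22.4340 8.2836
31.4236 13.2724 3.1634
42.0441 20.6424 5.7171 0.5330
52.0751 30.8003 10.2494 1.0496 0.0000
61.0241 42.0441 18.1971 2.0668 0.0000 0.0000
69.0078 52.0751 30.8003 4.0700 0.0000 0.0000 0.0000

Δt=0.26433, u=1.12091, d=0.89214, q=0.49002, disc=e^(-rΔt)=0.99578
k=6 terminal: V=max(K-S,0) → 69.0078 52.0751 30.8003 4.0700 0.0000 0.0000 0.0000
k=5: j=0 S=74.0159 intr=61.0241 cont=60.4542 V=61.0241[EX]; j=1 S=92.9959 intr=42.0441 cont=41.4742 V=42.0441[EX]; j=2 S=116.8429 intr=18.1971 cont=17.6271 V=18.1971[EX]; j=3 S=146.8051 intr=0.0000 cont=2.0668 V=2.0668[hold]; j=4 S=184.4505 intr=0.0000 cont=0.0000 V=0.0000[hold]; j=5 S=231.7494 intr=0.0000 cont=0.0000 V=0.0000[hold]  S*(5)=116.8429
k=4: j=0 S=82.9649 intr=52.0751 cont=51.5052 V=52.0751[EX]; j=1 S=104.2397 intr=30.8003 cont=30.2304 V=30.8003[EX]; j=2 S=130.9700 intr=4.0700 cont=10.2494 V=10.2494[hold]; j=3 S=164.5548 intr=0.0000 cont=1.0496 V=1.0496[hold]; j=4 S=206.7518 intr=0.0000 cont=0.0000 V=0.0000[hold]  S*(4)=104.2397
k=3: j=0 S=92.9959 intr=42.0441 cont=41.4742 V=42.0441[EX]; j=1 S=116.8429 intr=18.1971 cont=20.6424 V=20.6424[hold]; j=2 S=146.8051 intr=0.0000 cont=5.7171 V=5.7171[hold]; j=3 S=184.4505 intr=0.0000 cont=0.5330 V=0.5330[hold]  S*(3)=92.9959
k=2: j=0 S=104.2397 intr=30.8003 cont=31.4236 V=31.4236[hold]; j=1 S=130.9700 intr=4.0700 cont=13.2724 V=13.2724[hold]; j=2 S=164.5548 intr=0.0000 cont=3.1634 V=3.1634[hold]  S*(2)=-
k=1: j=0 S=116.8429 intr=18.1971 cont=22.4340 V=22.4340[hold]; j=1 S=146.8051 intr=0.0000 cont=8.2836 V=8.2836[hold]  S*(1)=-
k=0: j=0 S=130.9700 intr=4.0700 cont=15.4346 V=15.4346[hold]  S*(0)=-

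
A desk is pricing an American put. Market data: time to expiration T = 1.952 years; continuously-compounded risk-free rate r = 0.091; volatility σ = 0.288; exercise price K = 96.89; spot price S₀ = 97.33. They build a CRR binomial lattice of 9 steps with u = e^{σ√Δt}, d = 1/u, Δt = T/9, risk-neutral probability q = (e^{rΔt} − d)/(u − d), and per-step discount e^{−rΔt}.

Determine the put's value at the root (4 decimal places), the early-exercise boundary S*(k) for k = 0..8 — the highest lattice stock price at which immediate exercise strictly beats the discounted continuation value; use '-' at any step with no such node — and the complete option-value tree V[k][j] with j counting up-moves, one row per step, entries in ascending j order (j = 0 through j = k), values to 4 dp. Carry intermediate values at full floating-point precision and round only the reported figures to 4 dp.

params: Δt=0.21689 u=1.14354 d=0.87448 q=0.54060 e^(-rΔt)=0.98046
t_9 payoffs: 67.7830 58.8275 47.1166 31.8026 11.7768 0.0000 0.0000 0.0000 0.0000 0.0000
t_8: node(8,0) S=33.2849 payoff=63.6051 vs cont=61.7115 → 63.6051 [stop]  node(8,1) S=43.5258 payoff=53.3642 vs cont=51.4706 → 53.3642 [stop]  node(8,2) S=56.9177 payoff=39.9723 vs cont=38.0788 → 39.9723 [stop]  node(8,3) S=74.4298 payoff=22.4602 vs cont=20.5666 → 22.4602 [stop]  node(8,4) S=97.3300 payoff=0.0000 vs cont=5.3045 → 5.3045 [wait]  node(8,5) S=127.2760 payoff=0.0000 vs cont=0.0000 → 0.0000 [wait]  node(8,6) S=166.4357 payoff=0.0000 vs cont=0.0000 → 0.0000 [wait]  node(8,7) S=217.6438 payoff=0.0000 vs cont=0.0000 → 0.0000 [wait]  node(8,8) S=284.6074 payoff=0.0000 vs cont=0.0000 → 0.0000 [wait]  ⇒ S*(8)=74.4298
t_7: node(7,0) S=38.0625 payoff=58.8275 vs cont=56.9340 → 58.8275 [stop]  node(7,1) S=49.7734 payoff=47.1166 vs cont=45.2231 → 47.1166 [stop]  node(7,2) S=65.0874 payoff=31.8026 vs cont=29.9090 → 31.8026 [stop]  node(7,3) S=85.1132 payoff=11.7768 vs cont=12.9281 → 12.9281 [wait]  node(7,4) S=111.3004 payoff=0.0000 vs cont=2.3892 → 2.3892 [wait]  node(7,5) S=145.5447 payoff=0.0000 vs cont=0.0000 → 0.0000 [wait]  node(7,6) S=190.3252 payoff=0.0000 vs cont=0.0000 → 0.0000 [wait]  node(7,7) S=248.8836 payoff=0.0000 vs cont=0.0000 → 0.0000 [wait]  ⇒ S*(7)=65.0874
t_6: node(6,0) S=43.5258 payoff=53.3642 vs cont=51.4706 → 53.3642 [stop]  node(6,1) S=56.9177 payoff=39.9723 vs cont=38.0788 → 39.9723 [stop]  node(6,2) S=74.4298 payoff=22.4602 vs cont=21.1768 → 22.4602 [stop]  node(6,3) S=97.3300 payoff=0.0000 vs cont=7.0894 → 7.0894 [wait]  node(6,4) S=127.2760 payoff=0.0000 vs cont=1.0762 → 1.0762 [wait]  node(6,5) S=166.4357 payoff=0.0000 vs cont=0.0000 → 0.0000 [wait]  node(6,6) S=217.6438 payoff=0.0000 vs cont=0.0000 → 0.0000 [wait]  ⇒ S*(6)=74.4298
t_5: node(5,0) S=49.7734 payoff=47.1166 vs cont=45.2231 → 47.1166 [stop]  node(5,1) S=65.0874 payoff=31.8026 vs cont=29.9090 → 31.8026 [stop]  node(5,2) S=85.1132 payoff=11.7768 vs cont=13.8742 → 13.8742 [wait]  node(5,3) S=111.3004 payoff=0.0000 vs cont=3.7636 → 3.7636 [wait]  node(5,4) S=145.5447 payoff=0.0000 vs cont=0.4847 → 0.4847 [wait]  node(5,5) S=190.3252 payoff=0.0000 vs cont=0.0000 → 0.0000 [wait]  ⇒ S*(5)=65.0874
t_4: node(4,0) S=56.9177 payoff=39.9723 vs cont=38.0788 → 39.9723 [stop]  node(4,1) S=74.4298 payoff=22.4602 vs cont=21.6783 → 22.4602 [stop]  node(4,2) S=97.3300 payoff=0.0000 vs cont=8.2440 → 8.2440 [wait]  node(4,3) S=127.2760 payoff=0.0000 vs cont=1.9521 → 1.9521 [wait]  node(4,4) S=166.4357 payoff=0.0000 vs cont=0.2183 → 0.2183 [wait]  ⇒ S*(4)=74.4298
t_3: node(3,0) S=65.0874 payoff=31.8026 vs cont=29.9090 → 31.8026 [stop]  node(3,1) S=85.1132 payoff=11.7768 vs cont=14.4861 → 14.4861 [wait]  node(3,2) S=111.3004 payoff=0.0000 vs cont=4.7480 → 4.7480 [wait]  node(3,3) S=145.5447 payoff=0.0000 vs cont=0.9950 → 0.9950 [wait]  ⇒ S*(3)=65.0874
t_2: node(2,0) S=74.4298 payoff=22.4602 vs cont=22.0027 → 22.4602 [stop]  node(2,1) S=97.3300 payoff=0.0000 vs cont=9.0414 → 9.0414 [wait]  node(2,2) S=127.2760 payoff=0.0000 vs cont=2.6660 → 2.6660 [wait]  ⇒ S*(2)=74.4298
t_1: node(1,0) S=85.1132 payoff=11.7768 vs cont=14.9088 → 14.9088 [wait]  node(1,1) S=111.3004 payoff=0.0000 vs cont=5.4855 → 5.4855 [wait]  ⇒ S*(1)=-
t_0: node(0,0) S=97.3300 payoff=0.0000 vs cont=9.6227 → 9.6227 [wait]  ⇒ S*(0)=-

price = 9.6227
boundary = - - 74.4298 65.0874 74.4298 65.0874 74.4298 65.0874 74.4298
tree:
9.6227
14.9088 5.4855
22.4602 9.0414 2.6660
31.8026 14.4861 4.7480 0.9950
39.9723 22.4602 8.2440 1.9521 0.2183
47.1166 31.8026 13.8742 3.7636 0.4847 0.0000
53.3642 39.9723 22.4602 7.0894 1.0762 0.0000 0.0000
58.8275 47.1166 31.8026 12.9281 2.3892 0.0000 0.0000 0.0000
63.6051 53.3642 39.9723 22.4602 5.3045 0.0000 0.0000 0.0000 0.0000
67.7830 58.8275 47.1166 31.8026 11.7768 0.0000 0.0000 0.0000 0.0000 0.0000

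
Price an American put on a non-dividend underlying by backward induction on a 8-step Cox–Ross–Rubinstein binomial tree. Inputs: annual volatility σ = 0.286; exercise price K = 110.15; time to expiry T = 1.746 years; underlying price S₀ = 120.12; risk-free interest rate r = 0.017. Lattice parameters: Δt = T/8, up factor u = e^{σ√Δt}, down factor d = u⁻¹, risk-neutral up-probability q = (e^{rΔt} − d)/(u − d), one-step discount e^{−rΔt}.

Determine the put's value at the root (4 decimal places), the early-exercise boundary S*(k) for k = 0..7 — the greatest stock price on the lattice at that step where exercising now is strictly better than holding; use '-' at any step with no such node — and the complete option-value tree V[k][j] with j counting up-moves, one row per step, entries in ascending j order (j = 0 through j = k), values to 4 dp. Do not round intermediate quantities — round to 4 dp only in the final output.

Δt=0.21825  u=1.14295  d=0.87493  q=0.48052  discount=0.99630
step 8 (expiry): payoffs max(K−S,0) = 68.9021 56.2665 39.7604 18.1978 0.0000 0.0000 0.0000 0.0000 0.0000
step 7: (k=7,j=0): S=47.1443, (K−S)⁺=63.0057, hold=62.5978 ⇒ V=63.0057 exercise | (k=7,j=1): S=61.5860, (K−S)⁺=48.5640, hold=48.1561 ⇒ V=48.5640 exercise | (k=7,j=2): S=80.4517, (K−S)⁺=29.6983, hold=29.2903 ⇒ V=29.6983 exercise | (k=7,j=3): S=105.0966, (K−S)⁺=5.0534, hold=9.4185 ⇒ V=9.4185 continue | (k=7,j=4): S=137.2910, (K−S)⁺=0.0000, hold=0.0000 ⇒ V=0.0000 continue | (k=7,j=5): S=179.3475, (K−S)⁺=0.0000, hold=0.0000 ⇒ V=0.0000 continue | (k=7,j=6): S=234.2872, (K−S)⁺=0.0000, hold=0.0000 ⇒ V=0.0000 continue | (k=7,j=7): S=306.0567, (K−S)⁺=0.0000, hold=0.0000 ⇒ V=0.0000 continue  boundary S*=80.4517
step 6: (k=6,j=0): S=53.8835, (K−S)⁺=56.2665, hold=55.8586 ⇒ V=56.2665 exercise | (k=6,j=1): S=70.3896, (K−S)⁺=39.7604, hold=39.3524 ⇒ V=39.7604 exercise | (k=6,j=2): S=91.9522, (K−S)⁺=18.1978, hold=19.8796 ⇒ V=19.8796 continue | (k=6,j=3): S=120.1200, (K−S)⁺=0.0000, hold=4.8746 ⇒ V=4.8746 continue | (k=6,j=4): S=156.9165, (K−S)⁺=0.0000, hold=0.0000 ⇒ V=0.0000 continue | (k=6,j=5): S=204.9849, (K−S)⁺=0.0000, hold=0.0000 ⇒ V=0.0000 continue | (k=6,j=6): S=267.7782, (K−S)⁺=0.0000, hold=0.0000 ⇒ V=0.0000 continue  boundary S*=70.3896
step 5: (k=5,j=0): S=61.5860, (K−S)⁺=48.5640, hold=48.1561 ⇒ V=48.5640 exercise | (k=5,j=1): S=80.4517, (K−S)⁺=29.6983, hold=30.0955 ⇒ V=30.0955 continue | (k=5,j=2): S=105.0966, (K−S)⁺=5.0534, hold=12.6226 ⇒ V=12.6226 continue | (k=5,j=3): S=137.2910, (K−S)⁺=0.0000, hold=2.5229 ⇒ V=2.5229 continue | (k=5,j=4): S=179.3475, (K−S)⁺=0.0000, hold=0.0000 ⇒ V=0.0000 continue | (k=5,j=5): S=234.2872, (K−S)⁺=0.0000, hold=0.0000 ⇒ V=0.0000 continue  boundary S*=61.5860
step 4: (k=4,j=0): S=70.3896, (K−S)⁺=39.7604, hold=39.5426 ⇒ V=39.7604 exercise | (k=4,j=1): S=91.9522, (K−S)⁺=18.1978, hold=21.6191 ⇒ V=21.6191 continue | (k=4,j=2): S=120.1200, (K−S)⁺=0.0000, hold=7.7407 ⇒ V=7.7407 continue | (k=4,j=3): S=156.9165, (K−S)⁺=0.0000, hold=1.3058 ⇒ V=1.3058 continue | (k=4,j=4): S=204.9849, (K−S)⁺=0.0000, hold=0.0000 ⇒ V=0.0000 continue  boundary S*=70.3896
step 3: (k=3,j=0): S=80.4517, (K−S)⁺=29.6983, hold=30.9282 ⇒ V=30.9282 continue | (k=3,j=1): S=105.0966, (K−S)⁺=5.0534, hold=14.8950 ⇒ V=14.8950 continue | (k=3,j=2): S=137.2910, (K−S)⁺=0.0000, hold=4.6314 ⇒ V=4.6314 continue | (k=3,j=3): S=179.3475, (K−S)⁺=0.0000, hold=0.6758 ⇒ V=0.6758 continue  boundary S*=-
step 2: (k=2,j=0): S=91.9522, (K−S)⁺=18.1978, hold=23.1380 ⇒ V=23.1380 continue | (k=2,j=1): S=120.1200, (K−S)⁺=0.0000, hold=9.9263 ⇒ V=9.9263 continue | (k=2,j=2): S=156.9165, (K−S)⁺=0.0000, hold=2.7206 ⇒ V=2.7206 continue  boundary S*=-
step 1: (k=1,j=0): S=105.0966, (K−S)⁺=5.0534, hold=16.7274 ⇒ V=16.7274 continue | (k=1,j=1): S=137.2910, (K−S)⁺=0.0000, hold=6.4399 ⇒ V=6.4399 continue  boundary S*=-
step 0: (k=0,j=0): S=120.1200, (K−S)⁺=0.0000, hold=11.7404 ⇒ V=11.7404 continue  boundary S*=-

price = 11.7404
boundary = - - - - 70.3896 61.5860 70.3896 80.4517
tree:
11.7404
16.7274 6.4399
23.1380 9.9263 2.7206
30.9282 14.8950 4.6314 0.6758
39.7604 21.6191 7.7407 1.3058 0.0000
48.5640 30.0955 12.6226 2.5229 0.0000 0.0000
56.2665 39.7604 19.8796 4.8746 0.0000 0.0000 0.0000
63.0057 48.5640 29.6983 9.4185 0.0000 0.0000 0.0000 0.0000
68.9021 56.2665 39.7604 18.1978 0.0000 0.0000 0.0000 0.0000 0.0000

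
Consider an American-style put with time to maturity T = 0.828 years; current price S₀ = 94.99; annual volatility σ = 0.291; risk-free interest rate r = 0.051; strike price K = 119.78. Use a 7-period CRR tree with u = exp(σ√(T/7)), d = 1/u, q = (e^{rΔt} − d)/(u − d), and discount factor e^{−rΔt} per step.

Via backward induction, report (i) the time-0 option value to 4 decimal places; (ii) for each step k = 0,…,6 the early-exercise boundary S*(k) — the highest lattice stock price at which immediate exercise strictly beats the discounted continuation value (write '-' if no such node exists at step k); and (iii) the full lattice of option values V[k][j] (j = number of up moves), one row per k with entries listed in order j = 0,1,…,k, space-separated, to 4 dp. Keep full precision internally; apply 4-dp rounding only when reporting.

Δt=0.11829  u=1.10526  d=0.90476  q=0.50518  discount=0.99399
step 7 (expiry): payoffs max(K−S,0) = 72.6367 62.1895 49.4271 33.8366 14.7911 0.0000 0.0000 0.0000
step 6: (k=6,j=0): S=52.1057, (K−S)⁺=67.6743, hold=66.9538 ⇒ V=67.6743 exercise | (k=6,j=1): S=63.6526, (K−S)⁺=56.1274, hold=55.4070 ⇒ V=56.1274 exercise | (k=6,j=2): S=77.7584, (K−S)⁺=42.0216, hold=41.3012 ⇒ V=42.0216 exercise | (k=6,j=3): S=94.9900, (K−S)⁺=24.7900, hold=24.0696 ⇒ V=24.7900 exercise | (k=6,j=4): S=116.0402, (K−S)⁺=3.7398, hold=7.2749 ⇒ V=7.2749 continue | (k=6,j=5): S=141.7553, (K−S)⁺=0.0000, hold=0.0000 ⇒ V=0.0000 continue | (k=6,j=6): S=173.1690, (K−S)⁺=0.0000, hold=0.0000 ⇒ V=0.0000 continue  boundary S*=94.9900
step 5: (k=5,j=0): S=57.5905, (K−S)⁺=62.1895, hold=61.4691 ⇒ V=62.1895 exercise | (k=5,j=1): S=70.3529, (K−S)⁺=49.4271, hold=48.7067 ⇒ V=49.4271 exercise | (k=5,j=2): S=85.9434, (K−S)⁺=33.8366, hold=33.1162 ⇒ V=33.8366 exercise | (k=5,j=3): S=104.9889, (K−S)⁺=14.7911, hold=15.8459 ⇒ V=15.8459 continue | (k=5,j=4): S=128.2549, (K−S)⁺=0.0000, hold=3.5781 ⇒ V=3.5781 continue | (k=5,j=5): S=156.6768, (K−S)⁺=0.0000, hold=0.0000 ⇒ V=0.0000 continue  boundary S*=85.9434
step 4: (k=4,j=0): S=63.6526, (K−S)⁺=56.1274, hold=55.4070 ⇒ V=56.1274 exercise | (k=4,j=1): S=77.7584, (K−S)⁺=42.0216, hold=41.3012 ⇒ V=42.0216 exercise | (k=4,j=2): S=94.9900, (K−S)⁺=24.7900, hold=24.5992 ⇒ V=24.7900 exercise | (k=4,j=3): S=116.0402, (K−S)⁺=3.7398, hold=9.5905 ⇒ V=9.5905 continue | (k=4,j=4): S=141.7553, (K−S)⁺=0.0000, hold=1.7599 ⇒ V=1.7599 continue  boundary S*=94.9900
step 3: (k=3,j=0): S=70.3529, (K−S)⁺=49.4271, hold=48.7067 ⇒ V=49.4271 exercise | (k=3,j=1): S=85.9434, (K−S)⁺=33.8366, hold=33.1162 ⇒ V=33.8366 exercise | (k=3,j=2): S=104.9889, (K−S)⁺=14.7911, hold=17.0086 ⇒ V=17.0086 continue | (k=3,j=3): S=128.2549, (K−S)⁺=0.0000, hold=5.6007 ⇒ V=5.6007 continue  boundary S*=85.9434
step 2: (k=2,j=0): S=77.7584, (K−S)⁺=42.0216, hold=41.3012 ⇒ V=42.0216 exercise | (k=2,j=1): S=94.9900, (K−S)⁺=24.7900, hold=25.1831 ⇒ V=25.1831 continue | (k=2,j=2): S=116.0402, (K−S)⁺=3.7398, hold=11.1779 ⇒ V=11.1779 continue  boundary S*=77.7584
step 1: (k=1,j=0): S=85.9434, (K−S)⁺=33.8366, hold=33.3136 ⇒ V=33.8366 exercise | (k=1,j=1): S=104.9889, (K−S)⁺=14.7911, hold=17.9991 ⇒ V=17.9991 continue  boundary S*=85.9434
step 0: (k=0,j=0): S=94.9900, (K−S)⁺=24.7900, hold=25.6804 ⇒ V=25.6804 continue  boundary S*=-

price = 25.6804
boundary = - 85.9434 77.7584 85.9434 94.9900 85.9434 94.9900
tree:
25.6804
33.8366 17.9991
42.0216 25.1831 11.1779
49.4271 33.8366 17.0086 5.6007
56.1274 42.0216 24.7900 9.5905 1.7599
62.1895 49.4271 33.8366 15.8459 3.5781 0.0000
67.6743 56.1274 42.0216 24.7900 7.2749 0.0000 0.0000
72.6367 62.1895 49.4271 33.8366 14.7911 0.0000 0.0000 0.0000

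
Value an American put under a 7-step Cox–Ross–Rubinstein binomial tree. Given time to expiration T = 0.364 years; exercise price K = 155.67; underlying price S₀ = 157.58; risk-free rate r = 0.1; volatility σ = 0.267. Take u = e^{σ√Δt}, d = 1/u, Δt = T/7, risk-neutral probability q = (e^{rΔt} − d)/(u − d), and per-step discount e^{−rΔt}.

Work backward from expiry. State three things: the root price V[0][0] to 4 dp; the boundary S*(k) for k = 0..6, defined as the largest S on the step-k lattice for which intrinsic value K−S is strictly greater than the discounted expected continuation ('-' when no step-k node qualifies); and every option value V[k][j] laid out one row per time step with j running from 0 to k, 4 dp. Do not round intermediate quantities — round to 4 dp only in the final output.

Δt=0.05200  u=1.06278  d=0.94093  q=0.52757  discount=0.99481
step 7 (expiry): payoffs max(K−S,0) = 52.7723 39.4475 24.3973 7.3981 0.0000 0.0000 0.0000 0.0000
step 6: (k=6,j=0): S=109.3574, (K−S)⁺=46.3126, hold=45.5053 ⇒ V=46.3126 exercise | (k=6,j=1): S=123.5186, (K−S)⁺=32.1514, hold=31.3440 ⇒ V=32.1514 exercise | (k=6,j=2): S=139.5137, (K−S)⁺=16.1563, hold=15.3490 ⇒ V=16.1563 exercise | (k=6,j=3): S=157.5800, (K−S)⁺=0.0000, hold=3.4769 ⇒ V=3.4769 continue | (k=6,j=4): S=177.9858, (K−S)⁺=0.0000, hold=0.0000 ⇒ V=0.0000 continue | (k=6,j=5): S=201.0341, (K−S)⁺=0.0000, hold=0.0000 ⇒ V=0.0000 continue | (k=6,j=6): S=227.0671, (K−S)⁺=0.0000, hold=0.0000 ⇒ V=0.0000 continue  boundary S*=139.5137
step 5: (k=5,j=0): S=116.2225, (K−S)⁺=39.4475, hold=38.6401 ⇒ V=39.4475 exercise | (k=5,j=1): S=131.2727, (K−S)⁺=24.3973, hold=23.5899 ⇒ V=24.3973 exercise | (k=5,j=2): S=148.2719, (K−S)⁺=7.3981, hold=9.4179 ⇒ V=9.4179 continue | (k=5,j=3): S=167.4724, (K−S)⁺=0.0000, hold=1.6341 ⇒ V=1.6341 continue | (k=5,j=4): S=189.1593, (K−S)⁺=0.0000, hold=0.0000 ⇒ V=0.0000 continue | (k=5,j=5): S=213.6545, (K−S)⁺=0.0000, hold=0.0000 ⇒ V=0.0000 continue  boundary S*=131.2727
step 4: (k=4,j=0): S=123.5186, (K−S)⁺=32.1514, hold=31.3440 ⇒ V=32.1514 exercise | (k=4,j=1): S=139.5137, (K−S)⁺=16.1563, hold=16.4091 ⇒ V=16.4091 continue | (k=4,j=2): S=157.5800, (K−S)⁺=0.0000, hold=5.2839 ⇒ V=5.2839 continue | (k=4,j=3): S=177.9858, (K−S)⁺=0.0000, hold=0.7680 ⇒ V=0.7680 continue | (k=4,j=4): S=201.0341, (K−S)⁺=0.0000, hold=0.0000 ⇒ V=0.0000 continue  boundary S*=123.5186
step 3: (k=3,j=0): S=131.2727, (K−S)⁺=24.3973, hold=23.7225 ⇒ V=24.3973 exercise | (k=3,j=1): S=148.2719, (K−S)⁺=7.3981, hold=10.4851 ⇒ V=10.4851 continue | (k=3,j=2): S=167.4724, (K−S)⁺=0.0000, hold=2.8864 ⇒ V=2.8864 continue | (k=3,j=3): S=189.1593, (K−S)⁺=0.0000, hold=0.3609 ⇒ V=0.3609 continue  boundary S*=131.2727
step 2: (k=2,j=0): S=139.5137, (K−S)⁺=16.1563, hold=16.9691 ⇒ V=16.9691 continue | (k=2,j=1): S=157.5800, (K−S)⁺=0.0000, hold=6.4426 ⇒ V=6.4426 continue | (k=2,j=2): S=177.9858, (K−S)⁺=0.0000, hold=1.5460 ⇒ V=1.5460 continue  boundary S*=-
step 1: (k=1,j=0): S=148.2719, (K−S)⁺=7.3981, hold=11.3564 ⇒ V=11.3564 continue | (k=1,j=1): S=167.4724, (K−S)⁺=0.0000, hold=3.8393 ⇒ V=3.8393 continue  boundary S*=-
step 0: (k=0,j=0): S=157.5800, (K−S)⁺=0.0000, hold=7.3523 ⇒ V=7.3523 continue  boundary S*=-

price = 7.3523
boundary = - - - 131.2727 123.5186 131.2727 139.5137
tree:
7.3523
11.3564 3.8393
16.9691 6.4426 1.5460
24.3973 10.4851 2.8864 0.3609
32.1514 16.4091 5.2839 0.7680 0.0000
39.4475 24.3973 9.4179 1.6341 0.0000 0.0000
46.3126 32.1514 16.1563 3.4769 0.0000 0.0000 0.0000
52.7723 39.4475 24.3973 7.3981 0.0000 0.0000 0.0000 0.0000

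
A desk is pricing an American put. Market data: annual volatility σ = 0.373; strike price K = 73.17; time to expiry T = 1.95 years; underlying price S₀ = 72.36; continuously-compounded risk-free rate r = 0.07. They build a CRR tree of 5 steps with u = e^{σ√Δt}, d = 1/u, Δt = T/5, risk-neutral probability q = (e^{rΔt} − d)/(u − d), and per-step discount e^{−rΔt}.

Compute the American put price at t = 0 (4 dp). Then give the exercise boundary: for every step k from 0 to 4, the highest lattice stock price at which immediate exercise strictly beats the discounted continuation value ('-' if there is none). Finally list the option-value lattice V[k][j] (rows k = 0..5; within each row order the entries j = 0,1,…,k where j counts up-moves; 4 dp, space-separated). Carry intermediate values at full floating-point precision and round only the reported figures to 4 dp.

Δt=0.39000  u=1.26230  d=0.79220  q=0.50090  discount=0.97307
step 5 (expiry): payoffs max(K−S,0) = 50.5923 37.1945 15.8462 0.0000 0.0000 0.0000
step 4: (k=4,j=0): S=28.4999, (K−S)⁺=44.6701, hold=42.6996 ⇒ V=44.6701 exercise | (k=4,j=1): S=45.4120, (K−S)⁺=27.7580, hold=25.7875 ⇒ V=27.7580 exercise | (k=4,j=2): S=72.3600, (K−S)⁺=0.8100, hold=7.6959 ⇒ V=7.6959 continue | (k=4,j=3): S=115.2992, (K−S)⁺=0.0000, hold=0.0000 ⇒ V=0.0000 continue | (k=4,j=4): S=183.7190, (K−S)⁺=0.0000, hold=0.0000 ⇒ V=0.0000 continue  boundary S*=45.4120
step 3: (k=3,j=0): S=35.9755, (K−S)⁺=37.1945, hold=35.2240 ⇒ V=37.1945 exercise | (k=3,j=1): S=57.3238, (K−S)⁺=15.8462, hold=17.2320 ⇒ V=17.2320 continue | (k=3,j=2): S=91.3403, (K−S)⁺=0.0000, hold=3.7376 ⇒ V=3.7376 continue | (k=3,j=3): S=145.5426, (K−S)⁺=0.0000, hold=0.0000 ⇒ V=0.0000 continue  boundary S*=35.9755
step 2: (k=2,j=0): S=45.4120, (K−S)⁺=27.7580, hold=26.4629 ⇒ V=27.7580 exercise | (k=2,j=1): S=72.3600, (K−S)⁺=0.8100, hold=10.1906 ⇒ V=10.1906 continue | (k=2,j=2): S=115.2992, (K−S)⁺=0.0000, hold=1.8152 ⇒ V=1.8152 continue  boundary S*=45.4120
step 1: (k=1,j=0): S=57.3238, (K−S)⁺=15.8462, hold=18.4479 ⇒ V=18.4479 continue | (k=1,j=1): S=91.3403, (K−S)⁺=0.0000, hold=5.8339 ⇒ V=5.8339 continue  boundary S*=-
step 0: (k=0,j=0): S=72.3600, (K−S)⁺=0.8100, hold=11.8029 ⇒ V=11.8029 continue  boundary S*=-

price = 11.8029
boundary = - - 45.4120 35.9755 45.4120
tree:
11.8029
18.4479 5.8339
27.7580 10.1906 1.8152
37.1945 17.2320 3.7376 0.0000
44.6701 27.7580 7.6959 0.0000 0.0000
50.5923 37.1945 15.8462 0.0000 0.0000 0.0000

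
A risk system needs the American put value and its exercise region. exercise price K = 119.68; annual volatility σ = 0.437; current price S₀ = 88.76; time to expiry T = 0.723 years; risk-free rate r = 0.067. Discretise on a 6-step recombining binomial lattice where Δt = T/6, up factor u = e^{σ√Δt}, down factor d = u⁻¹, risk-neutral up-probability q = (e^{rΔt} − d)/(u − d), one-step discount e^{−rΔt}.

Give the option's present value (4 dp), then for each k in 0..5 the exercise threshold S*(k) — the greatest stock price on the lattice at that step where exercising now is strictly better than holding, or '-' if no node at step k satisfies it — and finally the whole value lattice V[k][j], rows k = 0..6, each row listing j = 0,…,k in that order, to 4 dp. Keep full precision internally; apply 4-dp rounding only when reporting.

params: Δt=0.12050 u=1.16381 d=0.85925 q=0.48876 e^(-rΔt)=0.99196
t_6 payoffs: 83.9583 71.2969 54.1477 30.9200 0.0000 0.0000 0.0000
t_5: node(5,0) S=41.5732 payoff=78.1068 vs cont=77.1445 → 78.1068 [stop]  node(5,1) S=56.3086 payoff=63.3714 vs cont=62.4091 → 63.3714 [stop]  node(5,2) S=76.2670 payoff=43.4130 vs cont=42.4507 → 43.4130 [stop]  node(5,3) S=103.2995 payoff=16.3805 vs cont=15.6803 → 16.3805 [stop]  node(5,4) S=139.9136 payoff=0.0000 vs cont=0.0000 → 0.0000 [wait]  node(5,5) S=189.5054 payoff=0.0000 vs cont=0.0000 → 0.0000 [wait]  ⇒ S*(5)=103.2995
t_4: node(4,0) S=48.3831 payoff=71.2969 vs cont=70.3345 → 71.2969 [stop]  node(4,1) S=65.5323 payoff=54.1477 vs cont=53.1853 → 54.1477 [stop]  node(4,2) S=88.7600 payoff=30.9200 vs cont=29.9577 → 30.9200 [stop]  node(4,3) S=120.2206 payoff=0.0000 vs cont=8.3070 → 8.3070 [wait]  node(4,4) S=162.8324 payoff=0.0000 vs cont=0.0000 → 0.0000 [wait]  ⇒ S*(4)=88.7600
t_3: node(3,0) S=56.3086 payoff=63.3714 vs cont=62.4091 → 63.3714 [stop]  node(3,1) S=76.2670 payoff=43.4130 vs cont=42.4507 → 43.4130 [stop]  node(3,2) S=103.2995 payoff=16.3805 vs cont=19.7078 → 19.7078 [wait]  node(3,3) S=139.9136 payoff=0.0000 vs cont=4.2127 → 4.2127 [wait]  ⇒ S*(3)=76.2670
t_2: node(2,0) S=65.5323 payoff=54.1477 vs cont=53.1853 → 54.1477 [stop]  node(2,1) S=88.7600 payoff=30.9200 vs cont=31.5708 → 31.5708 [wait]  node(2,2) S=120.2206 payoff=0.0000 vs cont=12.0367 → 12.0367 [wait]  ⇒ S*(2)=65.5323
t_1: node(1,0) S=76.2670 payoff=43.4130 vs cont=42.7662 → 43.4130 [stop]  node(1,1) S=103.2995 payoff=16.3805 vs cont=21.8462 → 21.8462 [wait]  ⇒ S*(1)=76.2670
t_0: node(0,0) S=88.7600 payoff=30.9200 vs cont=32.6076 → 32.6076 [wait]  ⇒ S*(0)=-

price = 32.6076
boundary = - 76.2670 65.5323 76.2670 88.7600 103.2995
tree:
32.6076
43.4130 21.8462
54.1477 31.5708 12.0367
63.3714 43.4130 19.7078 4.2127
71.2969 54.1477 30.9200 8.3070 0.0000
78.1068 63.3714 43.4130 16.3805 0.0000 0.0000
83.9583 71.2969 54.1477 30.9200 0.0000 0.0000 0.0000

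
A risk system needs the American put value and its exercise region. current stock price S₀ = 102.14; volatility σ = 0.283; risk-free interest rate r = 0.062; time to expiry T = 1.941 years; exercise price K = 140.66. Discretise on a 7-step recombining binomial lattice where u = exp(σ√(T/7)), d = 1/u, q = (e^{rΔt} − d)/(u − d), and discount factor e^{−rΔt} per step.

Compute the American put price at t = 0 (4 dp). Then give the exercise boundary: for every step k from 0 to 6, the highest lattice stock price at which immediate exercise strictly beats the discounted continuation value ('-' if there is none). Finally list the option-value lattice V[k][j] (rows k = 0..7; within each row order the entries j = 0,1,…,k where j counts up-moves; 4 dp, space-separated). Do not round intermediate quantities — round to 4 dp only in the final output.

params: Δt=0.27729 u=1.16070 d=0.86155 q=0.52078 e^(-rΔt)=0.98296
t_7 payoffs: 104.6718 92.1760 75.3413 52.6613 22.1063 0.0000 0.0000 0.0000
t_6: node(6,0) S=41.7714 payoff=98.8886 vs cont=96.4910 → 98.8886 [stop]  node(6,1) S=56.2754 payoff=84.3846 vs cont=81.9871 → 84.3846 [stop]  node(6,2) S=75.8153 payoff=64.8447 vs cont=62.4471 → 64.8447 [stop]  node(6,3) S=102.1400 payoff=38.5200 vs cont=36.1225 → 38.5200 [stop]  node(6,4) S=137.6051 payoff=3.0549 vs cont=10.4132 → 10.4132 [wait]  node(6,5) S=185.3845 payoff=0.0000 vs cont=0.0000 → 0.0000 [wait]  node(6,6) S=249.7539 payoff=0.0000 vs cont=0.0000 → 0.0000 [wait]  ⇒ S*(6)=102.1400
t_5: node(5,0) S=48.4840 payoff=92.1760 vs cont=89.7784 → 92.1760 [stop]  node(5,1) S=65.3187 payoff=75.3413 vs cont=72.9438 → 75.3413 [stop]  node(5,2) S=87.9987 payoff=52.6613 vs cont=50.2637 → 52.6613 [stop]  node(5,3) S=118.5537 payoff=22.1063 vs cont=23.4755 → 23.4755 [wait]  node(5,4) S=159.7181 payoff=0.0000 vs cont=4.9052 → 4.9052 [wait]  node(5,5) S=215.1755 payoff=0.0000 vs cont=0.0000 → 0.0000 [wait]  ⇒ S*(5)=87.9987
t_4: node(4,0) S=56.2754 payoff=84.3846 vs cont=81.9871 → 84.3846 [stop]  node(4,1) S=75.8153 payoff=64.8447 vs cont=62.4471 → 64.8447 [stop]  node(4,2) S=102.1400 payoff=38.5200 vs cont=36.8234 → 38.5200 [stop]  node(4,3) S=137.6051 payoff=3.0549 vs cont=13.5692 → 13.5692 [wait]  node(4,4) S=185.3845 payoff=0.0000 vs cont=2.3106 → 2.3106 [wait]  ⇒ S*(4)=102.1400
t_3: node(3,0) S=65.3187 payoff=75.3413 vs cont=72.9438 → 75.3413 [stop]  node(3,1) S=87.9987 payoff=52.6613 vs cont=50.2637 → 52.6613 [stop]  node(3,2) S=118.5537 payoff=22.1063 vs cont=25.0910 → 25.0910 [wait]  node(3,3) S=159.7181 payoff=0.0000 vs cont=7.5746 → 7.5746 [wait]  ⇒ S*(3)=87.9987
t_2: node(2,0) S=75.8153 payoff=64.8447 vs cont=62.4471 → 64.8447 [stop]  node(2,1) S=102.1400 payoff=38.5200 vs cont=37.6504 → 38.5200 [stop]  node(2,2) S=137.6051 payoff=3.0549 vs cont=15.6967 → 15.6967 [wait]  ⇒ S*(2)=102.1400
t_1: node(1,0) S=87.9987 payoff=52.6613 vs cont=50.2637 → 52.6613 [stop]  node(1,1) S=118.5537 payoff=22.1063 vs cont=26.1801 → 26.1801 [wait]  ⇒ S*(1)=87.9987
t_0: node(0,0) S=102.1400 payoff=38.5200 vs cont=38.2079 → 38.5200 [stop]  ⇒ S*(0)=102.1400

price = 38.5200
boundary = 102.1400 87.9987 102.1400 87.9987 102.1400 87.9987 102.1400
tree:
38.5200
52.6613 26.1801
64.8447 38.5200 15.6967
75.3413 52.6613 25.0910 7.5746
84.3846 64.8447 38.5200 13.5692 2.3106
92.1760 75.3413 52.6613 23.4755 4.9052 0.0000
98.8886 84.3846 64.8447 38.5200 10.4132 0.0000 0.0000
104.6718 92.1760 75.3413 52.6613 22.1063 0.0000 0.0000 0.0000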